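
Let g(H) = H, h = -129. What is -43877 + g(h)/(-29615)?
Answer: -1299417226/29615 ≈ -43877.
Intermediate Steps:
-43877 + g(h)/(-29615) = -43877 - 129/(-29615) = -43877 - 129*(-1/29615) = -43877 + 129/29615 = -1299417226/29615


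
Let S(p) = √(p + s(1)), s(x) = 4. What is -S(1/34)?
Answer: -√4658/34 ≈ -2.0073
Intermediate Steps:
S(p) = √(4 + p) (S(p) = √(p + 4) = √(4 + p))
-S(1/34) = -√(4 + 1/34) = -√(137/34) = -√4658/34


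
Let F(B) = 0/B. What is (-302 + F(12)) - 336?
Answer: -638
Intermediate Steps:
F(B) = 0
(-302 + F(12)) - 336 = (-302 + 0) - 336 = -302 - 336 = -638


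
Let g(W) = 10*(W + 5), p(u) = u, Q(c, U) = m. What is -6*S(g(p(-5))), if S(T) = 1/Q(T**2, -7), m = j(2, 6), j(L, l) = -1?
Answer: 6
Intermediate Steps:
m = -1
Q(c, U) = -1
g(W) = 50 + 10*W (g(W) = 10*(5 + W) = 50 + 10*W)
S(T) = -1 (S(T) = 1/(-1) = -1)
-6*S(g(p(-5))) = -6*(-1) = 6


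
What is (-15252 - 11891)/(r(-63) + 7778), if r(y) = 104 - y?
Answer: -27143/7945 ≈ -3.4164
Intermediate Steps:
(-15252 - 11891)/(r(-63) + 7778) = (-15252 - 11891)/((104 - 1*(-63)) + 7778) = -27143/((104 + 63) + 7778) = -27143/(167 + 7778) = -27143/7945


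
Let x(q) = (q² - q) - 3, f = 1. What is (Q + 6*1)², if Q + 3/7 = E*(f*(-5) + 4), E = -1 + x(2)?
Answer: 2809/49 ≈ 57.327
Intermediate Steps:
x(q) = -3 + q² - q
E = -2 (E = -1 + (-3 + 2² - 1*2) = -1 + (-3 + 4 - 2) = -1 - 1 = -2)
Q = 11/7 (Q = -3/7 - 2*(1*(-5) + 4) = -3/7 - 2*(-5 + 4) = -3/7 - 2*(-1) = -3/7 + 2 = 11/7 ≈ 1.5714)
(Q + 6*1)² = (11/7 + 6*1)² = (11/7 + 6)² = (53/7)² = 2809/49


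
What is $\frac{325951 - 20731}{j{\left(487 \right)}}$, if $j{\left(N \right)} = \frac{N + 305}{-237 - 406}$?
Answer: $- \frac{16354705}{66} \approx -2.478 \cdot 10^{5}$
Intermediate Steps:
$j{\left(N \right)} = - \frac{305}{643} - \frac{N}{643}$ ($j{\left(N \right)} = \frac{305 + N}{-643} = \left(305 + N\right) \left(- \frac{1}{643}\right) = - \frac{305}{643} - \frac{N}{643}$)
$\frac{325951 - 20731}{j{\left(487 \right)}} = \frac{325951 - 20731}{- \frac{305}{643} - \frac{487}{643}} = \frac{305220}{- \frac{305}{643} - \frac{487}{643}} = \frac{305220}{- \frac{792}{643}} = 305220 \left(- \frac{643}{792}\right) = - \frac{16354705}{66}$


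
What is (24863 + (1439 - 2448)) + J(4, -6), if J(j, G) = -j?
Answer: 23850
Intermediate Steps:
(24863 + (1439 - 2448)) + J(4, -6) = (24863 + (1439 - 2448)) - 1*4 = (24863 - 1009) - 4 = 23854 - 4 = 23850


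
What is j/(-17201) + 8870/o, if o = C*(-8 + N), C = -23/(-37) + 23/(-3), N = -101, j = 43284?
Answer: 6623073489/733089419 ≈ 9.0345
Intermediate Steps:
C = -782/111 (C = -23*(-1/37) + 23*(-⅓) = 23/37 - 23/3 = -782/111 ≈ -7.0450)
o = 85238/111 (o = -782*(-8 - 101)/111 = -782/111*(-109) = 85238/111 ≈ 767.91)
j/(-17201) + 8870/o = 43284/(-17201) + 8870/(85238/111) = 43284*(-1/17201) + 8870*(111/85238) = -43284/17201 + 492285/42619 = 6623073489/733089419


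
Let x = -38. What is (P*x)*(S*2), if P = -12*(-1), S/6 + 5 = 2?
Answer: 16416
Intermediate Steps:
S = -18 (S = -30 + 6*2 = -30 + 12 = -18)
P = 12
(P*x)*(S*2) = (12*(-38))*(-18*2) = -456*(-36) = 16416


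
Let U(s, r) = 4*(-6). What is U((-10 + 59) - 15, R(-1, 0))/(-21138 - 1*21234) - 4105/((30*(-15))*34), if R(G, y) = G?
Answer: 968357/3601620 ≈ 0.26887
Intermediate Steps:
U(s, r) = -24
U((-10 + 59) - 15, R(-1, 0))/(-21138 - 1*21234) - 4105/((30*(-15))*34) = -24/(-21138 - 1*21234) - 4105/((30*(-15))*34) = -24/(-21138 - 21234) - 4105/((-450*34)) = -24/(-42372) - 4105/(-15300) = -24*(-1/42372) - 4105*(-1/15300) = 2/3531 + 821/3060 = 968357/3601620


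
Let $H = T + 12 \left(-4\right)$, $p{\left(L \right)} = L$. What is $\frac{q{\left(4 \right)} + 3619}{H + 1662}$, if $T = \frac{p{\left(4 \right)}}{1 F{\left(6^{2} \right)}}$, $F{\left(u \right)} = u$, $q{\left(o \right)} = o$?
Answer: $\frac{32607}{14527} \approx 2.2446$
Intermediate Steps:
$T = \frac{1}{9}$ ($T = \frac{4}{1 \cdot 6^{2}} = \frac{4}{1 \cdot 36} = \frac{4}{36} = 4 \cdot \frac{1}{36} = \frac{1}{9} \approx 0.11111$)
$H = - \frac{431}{9}$ ($H = \frac{1}{9} + 12 \left(-4\right) = \frac{1}{9} - 48 = - \frac{431}{9} \approx -47.889$)
$\frac{q{\left(4 \right)} + 3619}{H + 1662} = \frac{4 + 3619}{- \frac{431}{9} + 1662} = \frac{3623}{\frac{14527}{9}} = 3623 \cdot \frac{9}{14527} = \frac{32607}{14527}$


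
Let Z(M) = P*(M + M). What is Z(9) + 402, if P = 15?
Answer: 672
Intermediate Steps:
Z(M) = 30*M (Z(M) = 15*(M + M) = 15*(2*M) = 30*M)
Z(9) + 402 = 30*9 + 402 = 270 + 402 = 672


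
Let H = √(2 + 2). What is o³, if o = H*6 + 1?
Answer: 2197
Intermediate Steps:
H = 2 (H = √4 = 2)
o = 13 (o = 2*6 + 1 = 12 + 1 = 13)
o³ = 13³ = 2197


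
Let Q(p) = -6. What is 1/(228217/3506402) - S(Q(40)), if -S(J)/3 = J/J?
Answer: 4191053/228217 ≈ 18.364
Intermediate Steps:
S(J) = -3 (S(J) = -3*J/J = -3*1 = -3)
1/(228217/3506402) - S(Q(40)) = 1/(228217/3506402) - 1*(-3) = 1/(228217*(1/3506402)) + 3 = 1/(228217/3506402) + 3 = 3506402/228217 + 3 = 4191053/228217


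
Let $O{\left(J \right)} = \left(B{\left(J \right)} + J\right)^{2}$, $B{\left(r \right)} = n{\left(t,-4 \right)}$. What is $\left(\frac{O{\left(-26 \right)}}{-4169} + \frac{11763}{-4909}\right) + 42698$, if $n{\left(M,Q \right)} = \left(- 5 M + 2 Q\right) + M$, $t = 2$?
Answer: $\frac{873783386035}{20465621} \approx 42695.0$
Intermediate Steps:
$n{\left(M,Q \right)} = - 4 M + 2 Q$
$B{\left(r \right)} = -16$ ($B{\left(r \right)} = \left(-4\right) 2 + 2 \left(-4\right) = -8 - 8 = -16$)
$O{\left(J \right)} = \left(-16 + J\right)^{2}$
$\left(\frac{O{\left(-26 \right)}}{-4169} + \frac{11763}{-4909}\right) + 42698 = \left(\frac{\left(-16 - 26\right)^{2}}{-4169} + \frac{11763}{-4909}\right) + 42698 = \left(\left(-42\right)^{2} \left(- \frac{1}{4169}\right) + 11763 \left(- \frac{1}{4909}\right)\right) + 42698 = \left(1764 \left(- \frac{1}{4169}\right) - \frac{11763}{4909}\right) + 42698 = \left(- \frac{1764}{4169} - \frac{11763}{4909}\right) + 42698 = - \frac{57699423}{20465621} + 42698 = \frac{873783386035}{20465621}$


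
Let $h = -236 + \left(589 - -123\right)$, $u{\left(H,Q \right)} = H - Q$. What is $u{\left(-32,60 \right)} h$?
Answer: $-43792$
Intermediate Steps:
$h = 476$ ($h = -236 + \left(589 + 123\right) = -236 + 712 = 476$)
$u{\left(-32,60 \right)} h = \left(-32 - 60\right) 476 = \left(-92\right) 476 = -43792$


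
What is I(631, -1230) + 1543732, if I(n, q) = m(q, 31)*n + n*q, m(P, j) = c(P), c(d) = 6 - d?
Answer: 1547518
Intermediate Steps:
m(P, j) = 6 - P
I(n, q) = n*q + n*(6 - q) (I(n, q) = (6 - q)*n + n*q = n*(6 - q) + n*q = n*q + n*(6 - q))
I(631, -1230) + 1543732 = 6*631 + 1543732 = 3786 + 1543732 = 1547518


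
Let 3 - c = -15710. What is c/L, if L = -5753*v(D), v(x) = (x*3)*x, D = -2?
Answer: -15713/69036 ≈ -0.22761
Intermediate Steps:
c = 15713 (c = 3 - 1*(-15710) = 3 + 15710 = 15713)
v(x) = 3*x**2 (v(x) = (3*x)*x = 3*x**2)
L = -69036 (L = -17259*(-2)**2 = -17259*4 = -5753*12 = -69036)
c/L = 15713/(-69036) = 15713*(-1/69036) = -15713/69036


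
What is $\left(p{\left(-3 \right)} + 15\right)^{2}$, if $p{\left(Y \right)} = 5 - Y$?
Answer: $529$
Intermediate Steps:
$\left(p{\left(-3 \right)} + 15\right)^{2} = \left(\left(5 - -3\right) + 15\right)^{2} = \left(\left(5 + 3\right) + 15\right)^{2} = \left(8 + 15\right)^{2} = 23^{2} = 529$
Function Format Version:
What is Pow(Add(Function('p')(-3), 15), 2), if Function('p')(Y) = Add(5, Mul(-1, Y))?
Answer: 529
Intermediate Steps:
Pow(Add(Function('p')(-3), 15), 2) = Pow(Add(Add(5, Mul(-1, -3)), 15), 2) = Pow(Add(Add(5, 3), 15), 2) = Pow(Add(8, 15), 2) = Pow(23, 2) = 529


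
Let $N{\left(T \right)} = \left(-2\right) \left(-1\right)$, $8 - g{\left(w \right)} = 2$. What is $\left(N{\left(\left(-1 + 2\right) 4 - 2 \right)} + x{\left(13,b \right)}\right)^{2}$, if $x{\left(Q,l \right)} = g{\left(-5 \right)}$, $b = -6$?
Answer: $64$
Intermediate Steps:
$g{\left(w \right)} = 6$ ($g{\left(w \right)} = 8 - 2 = 6$)
$x{\left(Q,l \right)} = 6$
$N{\left(T \right)} = 2$
$\left(N{\left(\left(-1 + 2\right) 4 - 2 \right)} + x{\left(13,b \right)}\right)^{2} = \left(2 + 6\right)^{2} = 8^{2} = 64$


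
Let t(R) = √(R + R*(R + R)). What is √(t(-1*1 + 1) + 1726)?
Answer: √1726 ≈ 41.545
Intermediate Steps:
t(R) = √(R + 2*R²) (t(R) = √(R + R*(2*R)) = √(R + 2*R²))
√(t(-1*1 + 1) + 1726) = √(√((-1*1 + 1)*(1 + 2*(-1*1 + 1))) + 1726) = √(√((-1 + 1)*(1 + 2*(-1 + 1))) + 1726) = √(√(0*(1 + 2*0)) + 1726) = √(√(0*(1 + 0)) + 1726) = √(√(0*1) + 1726) = √(√0 + 1726) = √(0 + 1726) = √1726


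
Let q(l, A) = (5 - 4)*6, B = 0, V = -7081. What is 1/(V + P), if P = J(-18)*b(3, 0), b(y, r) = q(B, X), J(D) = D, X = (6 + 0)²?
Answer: -1/7189 ≈ -0.00013910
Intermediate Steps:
X = 36 (X = 6² = 36)
q(l, A) = 6 (q(l, A) = 1*6 = 6)
b(y, r) = 6
P = -108 (P = -18*6 = -108)
1/(V + P) = 1/(-7081 - 108) = 1/(-7189) = -1/7189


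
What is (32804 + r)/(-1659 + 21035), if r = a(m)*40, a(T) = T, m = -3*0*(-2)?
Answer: 8201/4844 ≈ 1.6930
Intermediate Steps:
m = 0 (m = 0*(-2) = 0)
r = 0 (r = 0*40 = 0)
(32804 + r)/(-1659 + 21035) = (32804 + 0)/(-1659 + 21035) = 32804/19376 = 32804*(1/19376) = 8201/4844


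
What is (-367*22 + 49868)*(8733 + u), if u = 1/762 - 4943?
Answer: 60350138957/381 ≈ 1.5840e+8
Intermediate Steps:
u = -3766565/762 (u = 1/762 - 4943 = -3766565/762 ≈ -4943.0)
(-367*22 + 49868)*(8733 + u) = (-367*22 + 49868)*(8733 - 3766565/762) = (-8074 + 49868)*(2887981/762) = 41794*(2887981/762) = 60350138957/381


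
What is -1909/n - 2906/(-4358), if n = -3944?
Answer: 9890343/8593976 ≈ 1.1508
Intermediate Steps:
-1909/n - 2906/(-4358) = -1909/(-3944) - 2906/(-4358) = -1909*(-1/3944) - 2906*(-1/4358) = 1909/3944 + 1453/2179 = 9890343/8593976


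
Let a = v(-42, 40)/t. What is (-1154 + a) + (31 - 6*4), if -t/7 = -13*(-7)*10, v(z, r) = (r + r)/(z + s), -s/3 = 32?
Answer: -50414087/43953 ≈ -1147.0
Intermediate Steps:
s = -96 (s = -3*32 = -96)
v(z, r) = 2*r/(-96 + z) (v(z, r) = (r + r)/(z - 96) = (2*r)/(-96 + z) = 2*r/(-96 + z))
t = -6370 (t = -7*(-13*(-7))*10 = -637*10 = -7*910 = -6370)
a = 4/43953 (a = (2*40/(-96 - 42))/(-6370) = (2*40/(-138))*(-1/6370) = (2*40*(-1/138))*(-1/6370) = -40/69*(-1/6370) = 4/43953 ≈ 9.1006e-5)
(-1154 + a) + (31 - 6*4) = (-1154 + 4/43953) + (31 - 6*4) = -50721758/43953 + (31 - 24) = -50721758/43953 + 7 = -50414087/43953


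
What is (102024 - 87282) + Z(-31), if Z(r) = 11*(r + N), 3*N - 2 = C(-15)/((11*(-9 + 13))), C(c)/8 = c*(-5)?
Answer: 43375/3 ≈ 14458.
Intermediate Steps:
C(c) = -40*c (C(c) = 8*(c*(-5)) = 8*(-5*c) = -40*c)
N = 172/33 (N = ⅔ + ((-40*(-15))/((11*(-9 + 13))))/3 = ⅔ + (600/((11*4)))/3 = ⅔ + (600/44)/3 = ⅔ + (600*(1/44))/3 = ⅔ + (⅓)*(150/11) = ⅔ + 50/11 = 172/33 ≈ 5.2121)
Z(r) = 172/3 + 11*r (Z(r) = 11*(r + 172/33) = 11*(172/33 + r) = 172/3 + 11*r)
(102024 - 87282) + Z(-31) = (102024 - 87282) + (172/3 + 11*(-31)) = 14742 + (172/3 - 341) = 14742 - 851/3 = 43375/3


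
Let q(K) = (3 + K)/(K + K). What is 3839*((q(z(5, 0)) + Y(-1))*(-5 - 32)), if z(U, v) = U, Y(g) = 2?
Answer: -1988602/5 ≈ -3.9772e+5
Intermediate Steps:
q(K) = (3 + K)/(2*K) (q(K) = (3 + K)/((2*K)) = (3 + K)*(1/(2*K)) = (3 + K)/(2*K))
3839*((q(z(5, 0)) + Y(-1))*(-5 - 32)) = 3839*(((½)*(3 + 5)/5 + 2)*(-5 - 32)) = 3839*(((½)*(⅕)*8 + 2)*(-37)) = 3839*((⅘ + 2)*(-37)) = 3839*((14/5)*(-37)) = 3839*(-518/5) = -1988602/5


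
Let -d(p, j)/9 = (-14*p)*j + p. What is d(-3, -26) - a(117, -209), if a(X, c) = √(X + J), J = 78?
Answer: 9855 - √195 ≈ 9841.0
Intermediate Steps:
a(X, c) = √(78 + X) (a(X, c) = √(X + 78) = √(78 + X))
d(p, j) = -9*p + 126*j*p (d(p, j) = -9*((-14*p)*j + p) = -9*(-14*j*p + p) = -9*(p - 14*j*p) = -9*p + 126*j*p)
d(-3, -26) - a(117, -209) = 9*(-3)*(-1 + 14*(-26)) - √(78 + 117) = 9*(-3)*(-1 - 364) - √195 = 9*(-3)*(-365) - √195 = 9855 - √195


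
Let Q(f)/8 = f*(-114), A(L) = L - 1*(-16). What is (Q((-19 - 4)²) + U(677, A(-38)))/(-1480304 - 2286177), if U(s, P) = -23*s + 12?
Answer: 498007/3766481 ≈ 0.13222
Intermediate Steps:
A(L) = 16 + L (A(L) = L + 16 = 16 + L)
U(s, P) = 12 - 23*s
Q(f) = -912*f (Q(f) = 8*(f*(-114)) = 8*(-114*f) = -912*f)
(Q((-19 - 4)²) + U(677, A(-38)))/(-1480304 - 2286177) = (-912*(-19 - 4)² + (12 - 23*677))/(-1480304 - 2286177) = (-912*(-23)² + (12 - 15571))/(-3766481) = (-912*529 - 15559)*(-1/3766481) = (-482448 - 15559)*(-1/3766481) = -498007*(-1/3766481) = 498007/3766481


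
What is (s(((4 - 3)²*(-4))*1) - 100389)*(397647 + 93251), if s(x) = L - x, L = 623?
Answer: -48972966276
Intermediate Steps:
s(x) = 623 - x
(s(((4 - 3)²*(-4))*1) - 100389)*(397647 + 93251) = ((623 - (4 - 3)²*(-4)) - 100389)*(397647 + 93251) = ((623 - 1²*(-4)) - 100389)*490898 = ((623 - 1*(-4)) - 100389)*490898 = ((623 + 4) - 100389)*490898 = (627 - 100389)*490898 = -99762*490898 = -48972966276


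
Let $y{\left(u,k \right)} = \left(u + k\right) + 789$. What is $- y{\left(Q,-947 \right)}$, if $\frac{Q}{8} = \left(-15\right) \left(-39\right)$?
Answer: $-4522$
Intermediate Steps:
$Q = 4680$ ($Q = 8 \left(\left(-15\right) \left(-39\right)\right) = 8 \cdot 585 = 4680$)
$y{\left(u,k \right)} = 789 + k + u$ ($y{\left(u,k \right)} = \left(k + u\right) + 789 = 789 + k + u$)
$- y{\left(Q,-947 \right)} = - (789 - 947 + 4680) = \left(-1\right) 4522 = -4522$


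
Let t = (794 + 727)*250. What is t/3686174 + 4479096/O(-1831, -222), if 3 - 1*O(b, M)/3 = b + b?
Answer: 2752484677909/6754913855 ≈ 407.48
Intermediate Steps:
t = 380250 (t = 1521*250 = 380250)
O(b, M) = 9 - 6*b (O(b, M) = 9 - 3*(b + b) = 9 - 6*b)
t/3686174 + 4479096/O(-1831, -222) = 380250/3686174 + 4479096/(9 - 6*(-1831)) = 380250*(1/3686174) + 4479096/(9 + 10986) = 190125/1843087 + 4479096/10995 = 190125/1843087 + 4479096*(1/10995) = 190125/1843087 + 1493032/3665 = 2752484677909/6754913855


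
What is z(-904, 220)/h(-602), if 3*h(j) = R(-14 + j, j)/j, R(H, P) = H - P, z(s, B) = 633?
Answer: 81657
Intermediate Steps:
h(j) = -14/(3*j) (h(j) = (((-14 + j) - j)/j)/3 = (-14/j)/3 = -14/(3*j))
z(-904, 220)/h(-602) = 633/((-14/3/(-602))) = 633/((-14/3*(-1/602))) = 633/(1/129) = 633*129 = 81657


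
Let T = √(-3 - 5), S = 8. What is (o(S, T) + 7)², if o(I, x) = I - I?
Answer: 49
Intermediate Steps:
T = 2*I*√2 (T = √(-8) = 2*I*√2 ≈ 2.8284*I)
o(I, x) = 0
(o(S, T) + 7)² = (0 + 7)² = 7² = 49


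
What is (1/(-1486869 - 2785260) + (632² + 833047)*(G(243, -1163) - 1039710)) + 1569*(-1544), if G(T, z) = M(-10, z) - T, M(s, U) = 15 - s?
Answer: -5475517354368404497/4272129 ≈ -1.2817e+12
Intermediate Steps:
G(T, z) = 25 - T (G(T, z) = (15 - 1*(-10)) - T = (15 + 10) - T = 25 - T)
(1/(-1486869 - 2785260) + (632² + 833047)*(G(243, -1163) - 1039710)) + 1569*(-1544) = (1/(-1486869 - 2785260) + (632² + 833047)*((25 - 1*243) - 1039710)) + 1569*(-1544) = (1/(-4272129) + (399424 + 833047)*((25 - 243) - 1039710)) - 2422536 = (-1/4272129 + 1232471*(-218 - 1039710)) - 2422536 = (-1/4272129 + 1232471*(-1039928)) - 2422536 = (-1/4272129 - 1281681102088) - 2422536 = -5475507004982105353/4272129 - 2422536 = -5475517354368404497/4272129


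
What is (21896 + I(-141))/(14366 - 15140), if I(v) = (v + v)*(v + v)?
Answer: -50710/387 ≈ -131.03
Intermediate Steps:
I(v) = 4*v**2 (I(v) = (2*v)*(2*v) = 4*v**2)
(21896 + I(-141))/(14366 - 15140) = (21896 + 4*(-141)**2)/(14366 - 15140) = (21896 + 4*19881)/(-774) = (21896 + 79524)*(-1/774) = 101420*(-1/774) = -50710/387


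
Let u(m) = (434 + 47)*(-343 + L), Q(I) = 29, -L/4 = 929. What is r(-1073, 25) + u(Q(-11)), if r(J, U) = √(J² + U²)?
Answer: -1952379 + 17*√3986 ≈ -1.9513e+6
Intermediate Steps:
L = -3716 (L = -4*929 = -3716)
u(m) = -1952379 (u(m) = (434 + 47)*(-343 - 3716) = 481*(-4059) = -1952379)
r(-1073, 25) + u(Q(-11)) = √((-1073)² + 25²) - 1952379 = √(1151329 + 625) - 1952379 = √1151954 - 1952379 = 17*√3986 - 1952379 = -1952379 + 17*√3986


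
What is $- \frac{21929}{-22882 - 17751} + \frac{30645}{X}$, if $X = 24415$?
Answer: $\frac{356118964}{198410939} \approx 1.7949$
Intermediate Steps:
$- \frac{21929}{-22882 - 17751} + \frac{30645}{X} = - \frac{21929}{-22882 - 17751} + \frac{30645}{24415} = - \frac{21929}{-40633} + 30645 \cdot \frac{1}{24415} = \left(-21929\right) \left(- \frac{1}{40633}\right) + \frac{6129}{4883} = \frac{21929}{40633} + \frac{6129}{4883} = \frac{356118964}{198410939}$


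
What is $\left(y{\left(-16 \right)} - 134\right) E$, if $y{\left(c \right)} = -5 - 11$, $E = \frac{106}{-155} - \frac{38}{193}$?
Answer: $\frac{790440}{5983} \approx 132.11$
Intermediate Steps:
$E = - \frac{26348}{29915}$ ($E = 106 \left(- \frac{1}{155}\right) - \frac{38}{193} = - \frac{106}{155} - \frac{38}{193} = - \frac{26348}{29915} \approx -0.88076$)
$y{\left(c \right)} = -16$ ($y{\left(c \right)} = -5 - 11 = -16$)
$\left(y{\left(-16 \right)} - 134\right) E = \left(-16 - 134\right) \left(- \frac{26348}{29915}\right) = \left(-150\right) \left(- \frac{26348}{29915}\right) = \frac{790440}{5983}$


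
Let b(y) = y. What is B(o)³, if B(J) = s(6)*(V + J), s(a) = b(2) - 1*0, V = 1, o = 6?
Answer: 2744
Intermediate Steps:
s(a) = 2 (s(a) = 2 - 1*0 = 2 + 0 = 2)
B(J) = 2 + 2*J (B(J) = 2*(1 + J) = 2 + 2*J)
B(o)³ = (2 + 2*6)³ = (2 + 12)³ = 14³ = 2744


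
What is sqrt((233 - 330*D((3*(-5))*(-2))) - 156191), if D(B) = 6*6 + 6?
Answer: I*sqrt(169818) ≈ 412.09*I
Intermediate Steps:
D(B) = 42 (D(B) = 36 + 6 = 42)
sqrt((233 - 330*D((3*(-5))*(-2))) - 156191) = sqrt((233 - 330*42) - 156191) = sqrt((233 - 13860) - 156191) = sqrt(-13627 - 156191) = sqrt(-169818) = I*sqrt(169818)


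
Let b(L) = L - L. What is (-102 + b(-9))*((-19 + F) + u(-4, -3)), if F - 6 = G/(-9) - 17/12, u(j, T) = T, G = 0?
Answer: 3553/2 ≈ 1776.5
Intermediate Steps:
b(L) = 0
F = 55/12 (F = 6 + (0/(-9) - 17/12) = 6 + (0*(-⅑) - 17*1/12) = 6 + (0 - 17/12) = 6 - 17/12 = 55/12 ≈ 4.5833)
(-102 + b(-9))*((-19 + F) + u(-4, -3)) = (-102 + 0)*((-19 + 55/12) - 3) = -102*(-173/12 - 3) = -102*(-209/12) = 3553/2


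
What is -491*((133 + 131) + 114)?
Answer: -185598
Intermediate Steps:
-491*((133 + 131) + 114) = -491*(264 + 114) = -491*378 = -185598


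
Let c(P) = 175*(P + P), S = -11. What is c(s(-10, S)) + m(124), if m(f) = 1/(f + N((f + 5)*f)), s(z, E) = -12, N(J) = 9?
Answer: -558599/133 ≈ -4200.0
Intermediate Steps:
m(f) = 1/(9 + f) (m(f) = 1/(f + 9) = 1/(9 + f))
c(P) = 350*P (c(P) = 175*(2*P) = 350*P)
c(s(-10, S)) + m(124) = 350*(-12) + 1/(9 + 124) = -4200 + 1/133 = -558599/133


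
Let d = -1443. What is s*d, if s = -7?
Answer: 10101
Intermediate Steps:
s*d = -7*(-1443) = 10101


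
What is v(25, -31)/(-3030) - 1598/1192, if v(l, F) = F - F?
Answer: -799/596 ≈ -1.3406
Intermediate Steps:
v(l, F) = 0
v(25, -31)/(-3030) - 1598/1192 = 0/(-3030) - 1598/1192 = 0*(-1/3030) - 1598*1/1192 = 0 - 799/596 = -799/596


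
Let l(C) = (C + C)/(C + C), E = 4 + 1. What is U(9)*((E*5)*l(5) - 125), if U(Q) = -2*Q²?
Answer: 16200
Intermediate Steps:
E = 5
l(C) = 1 (l(C) = (2*C)/((2*C)) = (2*C)*(1/(2*C)) = 1)
U(9)*((E*5)*l(5) - 125) = (-2*9²)*((5*5)*1 - 125) = (-2*81)*(25*1 - 125) = -162*(25 - 125) = -162*(-100) = 16200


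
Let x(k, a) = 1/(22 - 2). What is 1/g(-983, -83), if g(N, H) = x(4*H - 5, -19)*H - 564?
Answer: -20/11363 ≈ -0.0017601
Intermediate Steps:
x(k, a) = 1/20
g(N, H) = -564 + H/20 (g(N, H) = H/20 - 564 = -564 + H/20)
1/g(-983, -83) = 1/(-564 + (1/20)*(-83)) = 1/(-564 - 83/20) = 1/(-11363/20) = -20/11363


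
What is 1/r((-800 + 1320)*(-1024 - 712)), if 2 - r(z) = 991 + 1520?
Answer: -1/2509 ≈ -0.00039857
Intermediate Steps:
r(z) = -2509 (r(z) = 2 - (991 + 1520) = 2 - 1*2511 = 2 - 2511 = -2509)
1/r((-800 + 1320)*(-1024 - 712)) = 1/(-2509) = -1/2509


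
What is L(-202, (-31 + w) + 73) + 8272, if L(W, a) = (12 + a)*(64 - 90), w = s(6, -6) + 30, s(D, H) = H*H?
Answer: 5152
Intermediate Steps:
s(D, H) = H²
w = 66 (w = (-6)² + 30 = 36 + 30 = 66)
L(W, a) = -312 - 26*a (L(W, a) = (12 + a)*(-26) = -312 - 26*a)
L(-202, (-31 + w) + 73) + 8272 = (-312 - 26*((-31 + 66) + 73)) + 8272 = (-312 - 26*(35 + 73)) + 8272 = (-312 - 26*108) + 8272 = (-312 - 2808) + 8272 = -3120 + 8272 = 5152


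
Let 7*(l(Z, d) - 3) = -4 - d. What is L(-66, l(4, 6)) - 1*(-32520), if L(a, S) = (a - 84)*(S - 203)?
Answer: 439140/7 ≈ 62734.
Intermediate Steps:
l(Z, d) = 17/7 - d/7 (l(Z, d) = 3 + (-4 - d)/7 = 3 + (-4/7 - d/7) = 17/7 - d/7)
L(a, S) = (-203 + S)*(-84 + a) (L(a, S) = (-84 + a)*(-203 + S) = (-203 + S)*(-84 + a))
L(-66, l(4, 6)) - 1*(-32520) = (17052 - 203*(-66) - 84*(17/7 - ⅐*6) + (17/7 - ⅐*6)*(-66)) - 1*(-32520) = (17052 + 13398 - 84*(17/7 - 6/7) + (17/7 - 6/7)*(-66)) + 32520 = (17052 + 13398 - 84*11/7 + (11/7)*(-66)) + 32520 = (17052 + 13398 - 132 - 726/7) + 32520 = 211500/7 + 32520 = 439140/7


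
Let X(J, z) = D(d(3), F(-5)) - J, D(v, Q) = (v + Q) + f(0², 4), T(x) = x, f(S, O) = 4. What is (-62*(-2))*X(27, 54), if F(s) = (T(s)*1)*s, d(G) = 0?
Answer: 248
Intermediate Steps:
F(s) = s² (F(s) = (s*1)*s = s*s = s²)
D(v, Q) = 4 + Q + v (D(v, Q) = (v + Q) + 4 = (Q + v) + 4 = 4 + Q + v)
X(J, z) = 29 - J (X(J, z) = (4 + (-5)² + 0) - J = (4 + 25 + 0) - J = 29 - J)
(-62*(-2))*X(27, 54) = (-62*(-2))*(29 - 1*27) = 124*(29 - 27) = 124*2 = 248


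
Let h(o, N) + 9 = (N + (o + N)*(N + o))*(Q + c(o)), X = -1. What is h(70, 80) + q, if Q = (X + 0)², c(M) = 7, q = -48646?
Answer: 131985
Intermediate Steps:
Q = 1 (Q = (-1 + 0)² = (-1)² = 1)
h(o, N) = -9 + 8*N + 8*(N + o)² (h(o, N) = -9 + (N + (o + N)*(N + o))*(1 + 7) = -9 + (N + (N + o)*(N + o))*8 = -9 + (N + (N + o)²)*8 = -9 + (8*N + 8*(N + o)²) = -9 + 8*N + 8*(N + o)²)
h(70, 80) + q = (-9 + 8*80 + 8*(80 + 70)²) - 48646 = (-9 + 640 + 8*150²) - 48646 = (-9 + 640 + 8*22500) - 48646 = (-9 + 640 + 180000) - 48646 = 180631 - 48646 = 131985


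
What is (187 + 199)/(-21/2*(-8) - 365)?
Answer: -386/281 ≈ -1.3737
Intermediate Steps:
(187 + 199)/(-21/2*(-8) - 365) = 386/(-21*½*(-8) - 365) = 386/(-21/2*(-8) - 365) = 386/(84 - 365) = 386/(-281) = 386*(-1/281) = -386/281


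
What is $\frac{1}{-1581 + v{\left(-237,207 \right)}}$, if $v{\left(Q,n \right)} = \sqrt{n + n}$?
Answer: $- \frac{527}{833049} - \frac{\sqrt{46}}{833049} \approx -0.00064076$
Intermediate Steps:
$v{\left(Q,n \right)} = \sqrt{2} \sqrt{n}$ ($v{\left(Q,n \right)} = \sqrt{2 n} = \sqrt{2} \sqrt{n}$)
$\frac{1}{-1581 + v{\left(-237,207 \right)}} = \frac{1}{-1581 + \sqrt{2} \sqrt{207}} = \frac{1}{-1581 + \sqrt{2} \cdot 3 \sqrt{23}} = \frac{1}{-1581 + 3 \sqrt{46}}$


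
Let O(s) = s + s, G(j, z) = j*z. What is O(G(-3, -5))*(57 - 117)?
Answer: -1800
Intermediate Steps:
O(s) = 2*s
O(G(-3, -5))*(57 - 117) = (2*(-3*(-5)))*(57 - 117) = (2*15)*(-60) = 30*(-60) = -1800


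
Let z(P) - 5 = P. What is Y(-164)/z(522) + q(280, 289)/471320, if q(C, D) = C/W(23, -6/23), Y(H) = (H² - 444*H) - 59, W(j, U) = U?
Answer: 7045182947/37257846 ≈ 189.09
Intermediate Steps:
Y(H) = -59 + H² - 444*H
q(C, D) = -23*C/6 (q(C, D) = C/((-6/23)) = C/((-6*1/23)) = C/(-6/23) = C*(-23/6) = -23*C/6)
z(P) = 5 + P
Y(-164)/z(522) + q(280, 289)/471320 = (-59 + (-164)² - 444*(-164))/(5 + 522) - 23/6*280/471320 = (-59 + 26896 + 72816)/527 - 3220/3*1/471320 = 99653*(1/527) - 161/70698 = 99653/527 - 161/70698 = 7045182947/37257846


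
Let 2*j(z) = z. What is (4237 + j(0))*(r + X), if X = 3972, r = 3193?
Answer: 30358105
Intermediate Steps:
j(z) = z/2
(4237 + j(0))*(r + X) = (4237 + (½)*0)*(3193 + 3972) = (4237 + 0)*7165 = 4237*7165 = 30358105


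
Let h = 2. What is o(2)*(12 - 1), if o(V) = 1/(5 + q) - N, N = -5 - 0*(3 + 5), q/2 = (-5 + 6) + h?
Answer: 56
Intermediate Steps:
q = 6 (q = 2*((-5 + 6) + 2) = 2*(1 + 2) = 2*3 = 6)
N = -5 (N = -5 - 0*8 = -5 - 1*0 = -5 + 0 = -5)
o(V) = 56/11 (o(V) = 1/(5 + 6) - 1*(-5) = 1/11 + 5 = 56/11)
o(2)*(12 - 1) = 56*(12 - 1)/11 = (56/11)*11 = 56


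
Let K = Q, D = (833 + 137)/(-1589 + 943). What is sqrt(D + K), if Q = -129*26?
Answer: I*sqrt(350076121)/323 ≈ 57.927*I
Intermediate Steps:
Q = -3354
D = -485/323 (D = 970/(-646) = 970*(-1/646) = -485/323 ≈ -1.5015)
K = -3354
sqrt(D + K) = sqrt(-485/323 - 3354) = sqrt(-1083827/323) = I*sqrt(350076121)/323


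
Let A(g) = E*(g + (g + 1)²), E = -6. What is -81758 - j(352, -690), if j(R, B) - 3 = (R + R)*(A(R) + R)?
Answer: 527505695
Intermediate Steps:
A(g) = -6*g - 6*(1 + g)² (A(g) = -6*(g + (g + 1)²) = -6*(g + (1 + g)²) = -6*g - 6*(1 + g)²)
j(R, B) = 3 + 2*R*(-6*(1 + R)² - 5*R) (j(R, B) = 3 + (R + R)*((-6*R - 6*(1 + R)²) + R) = 3 + (2*R)*(-6*(1 + R)² - 5*R) = 3 + 2*R*(-6*(1 + R)² - 5*R))
-81758 - j(352, -690) = -81758 - (3 - 34*352² - 12*352 - 12*352³) = -81758 - (3 - 34*123904 - 4224 - 12*43614208) = -81758 - (3 - 4212736 - 4224 - 523370496) = -81758 - 1*(-527587453) = -81758 + 527587453 = 527505695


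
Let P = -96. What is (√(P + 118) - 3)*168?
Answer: -504 + 168*√22 ≈ 283.99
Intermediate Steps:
(√(P + 118) - 3)*168 = (√(-96 + 118) - 3)*168 = (√22 - 3)*168 = (-3 + √22)*168 = -504 + 168*√22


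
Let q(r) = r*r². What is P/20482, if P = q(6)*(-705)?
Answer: -76140/10241 ≈ -7.4348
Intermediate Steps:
q(r) = r³
P = -152280 (P = 6³*(-705) = 216*(-705) = -152280)
P/20482 = -152280/20482 = -152280*1/20482 = -76140/10241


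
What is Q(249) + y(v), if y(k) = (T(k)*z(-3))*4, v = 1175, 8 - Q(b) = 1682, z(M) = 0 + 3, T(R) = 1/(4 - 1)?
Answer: -1670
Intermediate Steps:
T(R) = ⅓ (T(R) = 1/3 = ⅓)
z(M) = 3
Q(b) = -1674 (Q(b) = 8 - 1*1682 = 8 - 1682 = -1674)
y(k) = 4 (y(k) = ((⅓)*3)*4 = 1*4 = 4)
Q(249) + y(v) = -1674 + 4 = -1670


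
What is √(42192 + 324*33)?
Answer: 6*√1469 ≈ 229.97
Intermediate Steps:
√(42192 + 324*33) = √(42192 + 10692) = √52884 = 6*√1469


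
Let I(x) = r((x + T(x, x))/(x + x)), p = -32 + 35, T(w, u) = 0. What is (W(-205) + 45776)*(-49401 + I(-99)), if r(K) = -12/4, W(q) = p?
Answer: -2261665716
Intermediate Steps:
p = 3
W(q) = 3
r(K) = -3 (r(K) = -12/4 = -1*3 = -3)
I(x) = -3
(W(-205) + 45776)*(-49401 + I(-99)) = (3 + 45776)*(-49401 - 3) = 45779*(-49404) = -2261665716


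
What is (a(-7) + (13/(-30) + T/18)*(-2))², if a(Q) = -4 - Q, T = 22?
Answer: 4096/2025 ≈ 2.0227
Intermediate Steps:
(a(-7) + (13/(-30) + T/18)*(-2))² = ((-4 - 1*(-7)) + (13/(-30) + 22/18)*(-2))² = ((-4 + 7) + (13*(-1/30) + 22*(1/18))*(-2))² = (3 + (-13/30 + 11/9)*(-2))² = (3 + (71/90)*(-2))² = (3 - 71/45)² = (64/45)² = 4096/2025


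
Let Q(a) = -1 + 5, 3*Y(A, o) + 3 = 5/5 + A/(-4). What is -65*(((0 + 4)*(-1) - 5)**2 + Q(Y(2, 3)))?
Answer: -5525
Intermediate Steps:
Y(A, o) = -2/3 - A/12 (Y(A, o) = -1 + (5/5 + A/(-4))/3 = -1 + (5*(1/5) + A*(-1/4))/3 = -1 + (1 - A/4)/3 = -1 + (1/3 - A/12) = -2/3 - A/12)
Q(a) = 4
-65*(((0 + 4)*(-1) - 5)**2 + Q(Y(2, 3))) = -65*(((0 + 4)*(-1) - 5)**2 + 4) = -65*((4*(-1) - 5)**2 + 4) = -65*((-4 - 5)**2 + 4) = -65*((-9)**2 + 4) = -65*(81 + 4) = -65*85 = -5525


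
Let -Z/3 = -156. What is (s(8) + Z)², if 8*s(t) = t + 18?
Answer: 3553225/16 ≈ 2.2208e+5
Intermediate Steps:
Z = 468 (Z = -3*(-156) = 468)
s(t) = 9/4 + t/8 (s(t) = (t + 18)/8 = (18 + t)/8 = 9/4 + t/8)
(s(8) + Z)² = ((9/4 + (⅛)*8) + 468)² = ((9/4 + 1) + 468)² = (13/4 + 468)² = (1885/4)² = 3553225/16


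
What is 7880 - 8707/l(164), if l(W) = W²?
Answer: 211931773/26896 ≈ 7879.7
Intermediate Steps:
7880 - 8707/l(164) = 7880 - 8707/(164²) = 7880 - 8707/26896 = 211931773/26896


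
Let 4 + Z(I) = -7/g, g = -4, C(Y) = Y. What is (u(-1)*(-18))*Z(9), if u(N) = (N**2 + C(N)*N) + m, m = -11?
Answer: -729/2 ≈ -364.50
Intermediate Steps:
Z(I) = -9/4 (Z(I) = -4 - 7/(-4) = -4 - 7*(-1/4) = -4 + 7/4 = -9/4)
u(N) = -11 + 2*N**2 (u(N) = (N**2 + N*N) - 11 = (N**2 + N**2) - 11 = 2*N**2 - 11 = -11 + 2*N**2)
(u(-1)*(-18))*Z(9) = ((-11 + 2*(-1)**2)*(-18))*(-9/4) = ((-11 + 2*1)*(-18))*(-9/4) = ((-11 + 2)*(-18))*(-9/4) = -9*(-18)*(-9/4) = 162*(-9/4) = -729/2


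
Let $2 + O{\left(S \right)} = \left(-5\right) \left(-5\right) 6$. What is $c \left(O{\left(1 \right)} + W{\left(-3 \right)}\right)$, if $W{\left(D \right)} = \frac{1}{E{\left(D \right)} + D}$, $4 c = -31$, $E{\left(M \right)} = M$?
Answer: $- \frac{27497}{24} \approx -1145.7$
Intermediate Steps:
$O{\left(S \right)} = 148$ ($O{\left(S \right)} = -2 + \left(-5\right) \left(-5\right) 6 = -2 + 25 \cdot 6 = -2 + 150 = 148$)
$c = - \frac{31}{4}$ ($c = \frac{1}{4} \left(-31\right) = - \frac{31}{4} \approx -7.75$)
$W{\left(D \right)} = \frac{1}{2 D}$ ($W{\left(D \right)} = \frac{1}{D + D} = \frac{1}{2 D}$)
$c \left(O{\left(1 \right)} + W{\left(-3 \right)}\right) = - \frac{31 \left(148 + \frac{1}{2 \left(-3\right)}\right)}{4} = - \frac{31 \left(148 + \frac{1}{2} \left(- \frac{1}{3}\right)\right)}{4} = - \frac{31 \left(148 - \frac{1}{6}\right)}{4} = \left(- \frac{31}{4}\right) \frac{887}{6} = - \frac{27497}{24}$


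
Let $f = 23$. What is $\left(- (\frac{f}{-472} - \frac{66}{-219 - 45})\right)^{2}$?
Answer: $\frac{9025}{222784} \approx 0.04051$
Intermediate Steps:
$\left(- (\frac{f}{-472} - \frac{66}{-219 - 45})\right)^{2} = \left(- (\frac{23}{-472} - \frac{66}{-219 - 45})\right)^{2} = \left(- (23 \left(- \frac{1}{472}\right) - \frac{66}{-219 - 45})\right)^{2} = \left(- (- \frac{23}{472} - \frac{66}{-264})\right)^{2} = \left(- (- \frac{23}{472} - - \frac{1}{4})\right)^{2} = \left(- (- \frac{23}{472} + \frac{1}{4})\right)^{2} = \left(\left(-1\right) \frac{95}{472}\right)^{2} = \left(- \frac{95}{472}\right)^{2} = \frac{9025}{222784}$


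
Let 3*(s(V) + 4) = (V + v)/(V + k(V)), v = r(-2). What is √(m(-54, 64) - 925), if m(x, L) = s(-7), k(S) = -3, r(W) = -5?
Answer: I*√23215/5 ≈ 30.473*I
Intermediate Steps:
v = -5
s(V) = -4 + (-5 + V)/(3*(-3 + V)) (s(V) = -4 + ((V - 5)/(V - 3))/3 = -4 + ((-5 + V)/(-3 + V))/3 = -4 + (-5 + V)/(3*(-3 + V)))
m(x, L) = -18/5 (m(x, L) = (31 - 11*(-7))/(3*(-3 - 7)) = (⅓)*(31 + 77)/(-10) = (⅓)*(-⅒)*108 = -18/5)
√(m(-54, 64) - 925) = √(-18/5 - 925) = √(-4643/5) = I*√23215/5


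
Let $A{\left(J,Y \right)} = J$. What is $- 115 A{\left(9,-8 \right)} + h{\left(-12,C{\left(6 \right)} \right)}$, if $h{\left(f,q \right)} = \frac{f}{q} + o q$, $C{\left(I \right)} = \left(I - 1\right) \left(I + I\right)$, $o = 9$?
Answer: $- \frac{2476}{5} \approx -495.2$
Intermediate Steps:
$C{\left(I \right)} = 2 I \left(-1 + I\right)$ ($C{\left(I \right)} = \left(-1 + I\right) 2 I = 2 I \left(-1 + I\right)$)
$h{\left(f,q \right)} = 9 q + \frac{f}{q}$ ($h{\left(f,q \right)} = \frac{f}{q} + 9 q = 9 q + \frac{f}{q}$)
$- 115 A{\left(9,-8 \right)} + h{\left(-12,C{\left(6 \right)} \right)} = \left(-115\right) 9 - \left(12 \frac{1}{12 \left(-1 + 6\right)} - 18 \cdot 6 \left(-1 + 6\right)\right) = -1035 - \left(\frac{1}{5} - 18 \cdot 6 \cdot 5\right) = -1035 + \left(9 \cdot 60 - \frac{12}{60}\right) = -1035 + \left(540 - \frac{1}{5}\right) = -1035 + \frac{2699}{5} = - \frac{2476}{5}$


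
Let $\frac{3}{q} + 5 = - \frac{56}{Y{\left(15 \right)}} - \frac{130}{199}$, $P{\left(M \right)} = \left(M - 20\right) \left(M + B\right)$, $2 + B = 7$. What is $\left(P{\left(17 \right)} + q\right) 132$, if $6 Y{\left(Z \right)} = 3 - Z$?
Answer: $- \frac{38663460}{4447} \approx -8694.3$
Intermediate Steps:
$Y{\left(Z \right)} = \frac{1}{2} - \frac{Z}{6}$ ($Y{\left(Z \right)} = \frac{3 - Z}{6} = \frac{1}{2} - \frac{Z}{6}$)
$B = 5$ ($B = -2 + 7 = 5$)
$P{\left(M \right)} = \left(-20 + M\right) \left(5 + M\right)$ ($P{\left(M \right)} = \left(M - 20\right) \left(M + 5\right) = \left(-20 + M\right) \left(5 + M\right)$)
$q = \frac{597}{4447}$ ($q = \frac{3}{-5 - \left(\frac{130}{199} + \frac{56}{\frac{1}{2} - \frac{5}{2}}\right)} = \frac{3}{-5 - \left(\frac{130}{199} + \frac{56}{-2}\right)} = \frac{3}{-5 - - \frac{5442}{199}} = \frac{3}{-5 + \left(28 - \frac{130}{199}\right)} = \frac{3}{-5 + \frac{5442}{199}} = \frac{3}{\frac{4447}{199}} = 3 \cdot \frac{199}{4447} = \frac{597}{4447} \approx 0.13425$)
$\left(P{\left(17 \right)} + q\right) 132 = \left(\left(-100 + 17^{2} - 255\right) + \frac{597}{4447}\right) 132 = \left(\left(-100 + 289 - 255\right) + \frac{597}{4447}\right) 132 = \left(-66 + \frac{597}{4447}\right) 132 = \left(- \frac{292905}{4447}\right) 132 = - \frac{38663460}{4447}$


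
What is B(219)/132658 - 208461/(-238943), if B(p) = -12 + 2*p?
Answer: 13877904528/15848850247 ≈ 0.87564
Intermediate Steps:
B(219)/132658 - 208461/(-238943) = (-12 + 2*219)/132658 - 208461/(-238943) = (-12 + 438)*(1/132658) - 208461*(-1/238943) = 426*(1/132658) + 208461/238943 = 213/66329 + 208461/238943 = 13877904528/15848850247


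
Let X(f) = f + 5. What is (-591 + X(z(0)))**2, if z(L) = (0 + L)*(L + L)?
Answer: 343396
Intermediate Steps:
z(L) = 2*L**2 (z(L) = L*(2*L) = 2*L**2)
X(f) = 5 + f
(-591 + X(z(0)))**2 = (-591 + (5 + 2*0**2))**2 = (-591 + (5 + 2*0))**2 = (-591 + (5 + 0))**2 = (-591 + 5)**2 = (-586)**2 = 343396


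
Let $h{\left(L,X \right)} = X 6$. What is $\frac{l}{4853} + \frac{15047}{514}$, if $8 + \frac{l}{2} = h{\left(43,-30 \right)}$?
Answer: $\frac{72829827}{2494442} \approx 29.197$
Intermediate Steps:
$h{\left(L,X \right)} = 6 X$
$l = -376$ ($l = -16 + 2 \cdot 6 \left(-30\right) = -16 + 2 \left(-180\right) = -16 - 360 = -376$)
$\frac{l}{4853} + \frac{15047}{514} = - \frac{376}{4853} + \frac{15047}{514} = \frac{72829827}{2494442}$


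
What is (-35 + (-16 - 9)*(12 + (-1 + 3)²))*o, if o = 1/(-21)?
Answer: 145/7 ≈ 20.714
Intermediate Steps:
o = -1/21 (o = 1*(-1/21) = -1/21 ≈ -0.047619)
(-35 + (-16 - 9)*(12 + (-1 + 3)²))*o = (-35 + (-16 - 9)*(12 + (-1 + 3)²))*(-1/21) = (-35 - 25*(12 + 2²))*(-1/21) = (-35 - 25*(12 + 4))*(-1/21) = (-35 - 25*16)*(-1/21) = (-35 - 400)*(-1/21) = -435*(-1/21) = 145/7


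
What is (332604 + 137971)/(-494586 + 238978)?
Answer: -470575/255608 ≈ -1.8410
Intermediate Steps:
(332604 + 137971)/(-494586 + 238978) = 470575/(-255608) = 470575*(-1/255608) = -470575/255608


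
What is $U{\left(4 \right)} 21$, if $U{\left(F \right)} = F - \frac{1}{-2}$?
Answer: $\frac{189}{2} \approx 94.5$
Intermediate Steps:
$U{\left(F \right)} = \frac{1}{2} + F$ ($U{\left(F \right)} = F - - \frac{1}{2} = F + \frac{1}{2} = \frac{1}{2} + F$)
$U{\left(4 \right)} 21 = \left(\frac{1}{2} + 4\right) 21 = \frac{9}{2} \cdot 21 = \frac{189}{2}$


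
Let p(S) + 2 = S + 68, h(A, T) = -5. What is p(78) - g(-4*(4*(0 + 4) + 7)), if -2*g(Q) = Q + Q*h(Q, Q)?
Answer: 328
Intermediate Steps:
p(S) = 66 + S (p(S) = -2 + (S + 68) = -2 + (68 + S) = 66 + S)
g(Q) = 2*Q (g(Q) = -(Q + Q*(-5))/2 = -(Q - 5*Q)/2 = -(-2)*Q = 2*Q)
p(78) - g(-4*(4*(0 + 4) + 7)) = (66 + 78) - 2*(-4*(4*(0 + 4) + 7)) = 144 - 2*(-4*(4*4 + 7)) = 144 - 2*(-4*(16 + 7)) = 144 - 2*(-4*23) = 144 - 2*(-92) = 144 - 1*(-184) = 144 + 184 = 328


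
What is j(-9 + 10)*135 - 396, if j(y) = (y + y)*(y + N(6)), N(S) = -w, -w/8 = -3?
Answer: -6606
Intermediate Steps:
w = 24 (w = -8*(-3) = 24)
N(S) = -24 (N(S) = -1*24 = -24)
j(y) = 2*y*(-24 + y) (j(y) = (y + y)*(y - 24) = (2*y)*(-24 + y) = 2*y*(-24 + y))
j(-9 + 10)*135 - 396 = (2*(-9 + 10)*(-24 + (-9 + 10)))*135 - 396 = (2*1*(-24 + 1))*135 - 396 = (2*1*(-23))*135 - 396 = -46*135 - 396 = -6210 - 396 = -6606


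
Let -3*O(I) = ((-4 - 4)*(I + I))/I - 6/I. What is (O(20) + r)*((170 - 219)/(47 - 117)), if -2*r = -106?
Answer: 12271/300 ≈ 40.903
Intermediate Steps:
r = 53 (r = -1/2*(-106) = 53)
O(I) = 16/3 + 2/I (O(I) = -(((-4 - 4)*(I + I))/I - 6/I)/3 = -((-16*I)/I - 6/I)/3 = -(-16 - 6/I)/3 = 16/3 + 2/I)
(O(20) + r)*((170 - 219)/(47 - 117)) = ((16/3 + 2/20) + 53)*((170 - 219)/(47 - 117)) = ((16/3 + 2*(1/20)) + 53)*(-49/(-70)) = ((16/3 + 1/10) + 53)*(-49*(-1/70)) = (163/30 + 53)*(7/10) = (1753/30)*(7/10) = 12271/300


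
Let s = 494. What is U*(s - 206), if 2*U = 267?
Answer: 38448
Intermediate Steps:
U = 267/2 (U = (½)*267 = 267/2 ≈ 133.50)
U*(s - 206) = 267*(494 - 206)/2 = (267/2)*288 = 38448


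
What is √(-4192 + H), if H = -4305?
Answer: I*√8497 ≈ 92.179*I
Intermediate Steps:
√(-4192 + H) = √(-4192 - 4305) = √(-8497) = I*√8497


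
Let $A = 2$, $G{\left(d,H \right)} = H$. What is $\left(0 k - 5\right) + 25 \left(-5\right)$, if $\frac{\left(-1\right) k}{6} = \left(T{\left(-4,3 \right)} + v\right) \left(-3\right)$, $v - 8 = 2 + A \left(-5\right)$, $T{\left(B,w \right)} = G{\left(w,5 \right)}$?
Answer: $-130$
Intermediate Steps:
$T{\left(B,w \right)} = 5$
$v = 0$ ($v = 8 + \left(2 + 2 \left(-5\right)\right) = 8 + \left(2 - 10\right) = 8 - 8 = 0$)
$k = 90$ ($k = - 6 \left(5 + 0\right) \left(-3\right) = - 6 \cdot 5 \left(-3\right) = \left(-6\right) \left(-15\right) = 90$)
$\left(0 k - 5\right) + 25 \left(-5\right) = \left(0 \cdot 90 - 5\right) + 25 \left(-5\right) = \left(0 - 5\right) - 125 = -5 - 125 = -130$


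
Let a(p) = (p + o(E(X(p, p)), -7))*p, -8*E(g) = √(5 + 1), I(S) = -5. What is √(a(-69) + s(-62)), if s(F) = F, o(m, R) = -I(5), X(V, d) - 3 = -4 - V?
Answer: √4354 ≈ 65.985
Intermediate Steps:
X(V, d) = -1 - V (X(V, d) = 3 + (-4 - V) = -1 - V)
E(g) = -√6/8 (E(g) = -√(5 + 1)/8 = -√6/8)
o(m, R) = 5 (o(m, R) = -1*(-5) = 5)
a(p) = p*(5 + p) (a(p) = (p + 5)*p = (5 + p)*p = p*(5 + p))
√(a(-69) + s(-62)) = √(-69*(5 - 69) - 62) = √(-69*(-64) - 62) = √(4416 - 62) = √4354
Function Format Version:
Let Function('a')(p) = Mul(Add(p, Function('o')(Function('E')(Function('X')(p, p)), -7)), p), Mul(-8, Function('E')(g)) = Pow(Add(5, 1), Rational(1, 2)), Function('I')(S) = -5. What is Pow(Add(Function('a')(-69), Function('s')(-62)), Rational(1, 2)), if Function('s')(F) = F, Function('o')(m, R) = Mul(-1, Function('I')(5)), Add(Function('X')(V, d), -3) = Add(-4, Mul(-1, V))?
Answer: Pow(4354, Rational(1, 2)) ≈ 65.985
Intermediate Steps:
Function('X')(V, d) = Add(-1, Mul(-1, V)) (Function('X')(V, d) = Add(3, Add(-4, Mul(-1, V))) = Add(-1, Mul(-1, V)))
Function('E')(g) = Mul(Rational(-1, 8), Pow(6, Rational(1, 2))) (Function('E')(g) = Mul(Rational(-1, 8), Pow(Add(5, 1), Rational(1, 2))) = Mul(Rational(-1, 8), Pow(6, Rational(1, 2))))
Function('o')(m, R) = 5 (Function('o')(m, R) = Mul(-1, -5) = 5)
Function('a')(p) = Mul(p, Add(5, p)) (Function('a')(p) = Mul(Add(p, 5), p) = Mul(Add(5, p), p) = Mul(p, Add(5, p)))
Pow(Add(Function('a')(-69), Function('s')(-62)), Rational(1, 2)) = Pow(Add(Mul(-69, Add(5, -69)), -62), Rational(1, 2)) = Pow(Add(Mul(-69, -64), -62), Rational(1, 2)) = Pow(Add(4416, -62), Rational(1, 2)) = Pow(4354, Rational(1, 2))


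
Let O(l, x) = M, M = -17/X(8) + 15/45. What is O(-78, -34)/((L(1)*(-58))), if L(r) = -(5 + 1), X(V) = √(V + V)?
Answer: -47/4176 ≈ -0.011255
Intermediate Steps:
X(V) = √2*√V (X(V) = √(2*V) = √2*√V)
M = -47/12 (M = -17/(√2*√8) + 15/45 = -17/(√2*(2*√2)) + 15*(1/45) = -17/4 + ⅓ = -47/12 ≈ -3.9167)
O(l, x) = -47/12
L(r) = -6 (L(r) = -1*6 = -6)
O(-78, -34)/((L(1)*(-58))) = -47/(12*((-6*(-58)))) = -47/12/348 = -47/12*1/348 = -47/4176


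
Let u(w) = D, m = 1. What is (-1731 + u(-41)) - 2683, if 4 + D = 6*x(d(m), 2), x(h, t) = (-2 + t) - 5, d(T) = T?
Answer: -4448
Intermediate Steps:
x(h, t) = -7 + t
D = -34 (D = -4 + 6*(-7 + 2) = -4 + 6*(-5) = -4 - 30 = -34)
u(w) = -34
(-1731 + u(-41)) - 2683 = (-1731 - 34) - 2683 = -1765 - 2683 = -4448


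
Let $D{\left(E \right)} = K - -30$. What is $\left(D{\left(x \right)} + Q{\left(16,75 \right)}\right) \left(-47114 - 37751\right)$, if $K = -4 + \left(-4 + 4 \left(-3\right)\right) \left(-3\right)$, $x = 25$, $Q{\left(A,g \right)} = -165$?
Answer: $7722715$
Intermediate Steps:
$K = 44$ ($K = -4 + \left(-4 - 12\right) \left(-3\right) = -4 - -48 = -4 + 48 = 44$)
$D{\left(E \right)} = 74$ ($D{\left(E \right)} = 44 - -30 = 44 + 30 = 74$)
$\left(D{\left(x \right)} + Q{\left(16,75 \right)}\right) \left(-47114 - 37751\right) = \left(74 - 165\right) \left(-47114 - 37751\right) = \left(-91\right) \left(-84865\right) = 7722715$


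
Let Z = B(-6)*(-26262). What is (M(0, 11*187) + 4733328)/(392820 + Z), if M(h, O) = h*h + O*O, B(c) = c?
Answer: 8964577/550392 ≈ 16.288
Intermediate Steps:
M(h, O) = O² + h² (M(h, O) = h² + O² = O² + h²)
Z = 157572 (Z = -6*(-26262) = 157572)
(M(0, 11*187) + 4733328)/(392820 + Z) = (((11*187)² + 0²) + 4733328)/(392820 + 157572) = ((2057² + 0) + 4733328)/550392 = ((4231249 + 0) + 4733328)*(1/550392) = (4231249 + 4733328)*(1/550392) = 8964577*(1/550392) = 8964577/550392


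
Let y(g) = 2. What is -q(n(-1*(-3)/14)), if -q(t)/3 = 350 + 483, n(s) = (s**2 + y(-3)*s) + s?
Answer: 2499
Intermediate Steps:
n(s) = s**2 + 3*s (n(s) = (s**2 + 2*s) + s = s**2 + 3*s)
q(t) = -2499 (q(t) = -3*(350 + 483) = -3*833 = -2499)
-q(n(-1*(-3)/14)) = -1*(-2499) = 2499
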